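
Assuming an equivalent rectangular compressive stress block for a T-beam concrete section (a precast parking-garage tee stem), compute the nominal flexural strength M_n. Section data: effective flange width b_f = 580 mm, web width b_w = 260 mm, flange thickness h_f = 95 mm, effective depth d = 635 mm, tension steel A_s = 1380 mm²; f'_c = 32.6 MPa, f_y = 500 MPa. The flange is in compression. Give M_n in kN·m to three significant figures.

M_n ≈ 423 kN·m

Tension: T = A_s f_y = 1380 × 500 = 690000 N.
Try a within the flange: a = T/(0.85 f'_c b_f) = 690000/(0.85 × 32.6 × 580) = 42.93 mm.
Since a = 42.93 ≤ h_f = 95 mm, the stress block lies entirely in the flange; analyse as a rectangular beam of width b_f.
M_n = T(d − a/2) = 690000 × (635 − 21.465) = 423.34 × 10⁶ N·mm.
M_n = 423.34 kN·m.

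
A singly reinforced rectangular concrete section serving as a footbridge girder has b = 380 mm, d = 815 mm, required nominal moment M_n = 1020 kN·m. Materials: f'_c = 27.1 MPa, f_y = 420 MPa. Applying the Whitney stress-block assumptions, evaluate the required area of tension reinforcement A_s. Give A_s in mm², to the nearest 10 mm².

With M_n = 0.85 f'_c a b (d − a/2), solve the quadratic for a:
a = d − √(d² − 2M_n/(0.85 f'_c b)) = 815 − √(815² − 2 × 1020×10⁶/(0.85 × 27.1 × 380)) = 158.36 mm.
A_s = 0.85 f'_c a b / f_y = 0.85 × 27.1 × 158.36 × 380 / 420 = 3300.4 mm².

A_s ≈ 3300 mm²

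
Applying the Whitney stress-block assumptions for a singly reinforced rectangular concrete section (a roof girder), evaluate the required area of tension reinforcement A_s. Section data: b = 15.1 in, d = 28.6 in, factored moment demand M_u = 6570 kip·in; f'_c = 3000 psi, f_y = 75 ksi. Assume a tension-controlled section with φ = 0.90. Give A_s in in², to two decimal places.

M_n = M_u/φ = 6570/0.90 = 7300 kip·in.
From M_n = 0.85 f'_c a b (d − a/2):
a = d − √(d² − 2M_n/(0.85 f'_c b)) = 28.6 − √(28.6² − 2 × 7300/(0.85 × 3 × 15.1)) = 7.653 in.
A_s = 0.85 f'_c a b / f_y = 0.85 × 3 × 7.653 × 15.1 / 75 = 3.929 in².

A_s ≈ 3.93 in²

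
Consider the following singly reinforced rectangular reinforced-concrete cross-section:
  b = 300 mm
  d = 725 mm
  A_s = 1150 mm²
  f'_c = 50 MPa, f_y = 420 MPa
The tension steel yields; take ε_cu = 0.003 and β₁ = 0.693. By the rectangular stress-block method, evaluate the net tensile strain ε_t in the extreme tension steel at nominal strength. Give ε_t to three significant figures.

ε_t ≈ 0.0368

a = A_s f_y/(0.85 f'_c b) = 37.88 mm.
β₁ = 0.693, so c = a/β₁ = 37.88/0.693 = 54.66 mm.
From the linear strain diagram with ε_cu = 0.003: ε_t = 0.003 (d − c)/c = 0.003 × (725 − 54.66)/54.66 = 0.0368.
Since ε_t ≥ 0.005, the section is tension-controlled.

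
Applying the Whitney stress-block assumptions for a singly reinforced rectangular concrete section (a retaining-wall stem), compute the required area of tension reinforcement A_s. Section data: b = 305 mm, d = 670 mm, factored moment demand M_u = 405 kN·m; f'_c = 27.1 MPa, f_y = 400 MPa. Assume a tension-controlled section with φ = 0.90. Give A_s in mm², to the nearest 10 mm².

A_s ≈ 1820 mm²

M_n = M_u/φ = 405/0.90 = 450 kN·m.
With M_n = 0.85 f'_c a b (d − a/2), solve the quadratic for a:
a = d − √(d² − 2M_n/(0.85 f'_c b)) = 670 − √(670² − 2 × 450×10⁶/(0.85 × 27.1 × 305)) = 103.61 mm.
A_s = 0.85 f'_c a b / f_y = 0.85 × 27.1 × 103.61 × 305 / 400 = 1819.8 mm².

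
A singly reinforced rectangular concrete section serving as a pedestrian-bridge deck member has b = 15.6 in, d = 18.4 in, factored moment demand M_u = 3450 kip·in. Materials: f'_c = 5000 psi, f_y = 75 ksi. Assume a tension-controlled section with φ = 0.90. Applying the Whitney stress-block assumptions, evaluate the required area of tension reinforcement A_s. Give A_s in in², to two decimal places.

A_s ≈ 3.07 in²

M_n = M_u/φ = 3450/0.90 = 3833.33 kip·in.
From M_n = 0.85 f'_c a b (d − a/2):
a = d − √(d² − 2M_n/(0.85 f'_c b)) = 18.4 − √(18.4² − 2 × 3833.33/(0.85 × 5 × 15.6)) = 3.469 in.
A_s = 0.85 f'_c a b / f_y = 0.85 × 5 × 3.469 × 15.6 / 75 = 3.067 in².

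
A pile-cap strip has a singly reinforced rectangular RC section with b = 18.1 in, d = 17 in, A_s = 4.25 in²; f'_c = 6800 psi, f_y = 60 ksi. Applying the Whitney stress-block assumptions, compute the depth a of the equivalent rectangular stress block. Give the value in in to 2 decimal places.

T = A_s f_y = 4.25 × 60 = 255 kips.
a = T/(0.85 f'_c b) = 255/(0.85 × 6.8 × 18.1) = 2.44 in.

a ≈ 2.44 in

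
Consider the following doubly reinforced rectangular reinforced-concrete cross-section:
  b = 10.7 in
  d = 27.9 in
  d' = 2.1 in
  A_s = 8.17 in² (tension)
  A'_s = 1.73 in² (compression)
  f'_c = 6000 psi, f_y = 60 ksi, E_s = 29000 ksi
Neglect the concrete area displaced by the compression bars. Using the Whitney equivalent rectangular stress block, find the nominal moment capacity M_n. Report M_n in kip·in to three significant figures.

M_n ≈ 12100 kip·in

Assume both steels yield.
a = (A_s − A'_s) f_y/(0.85 f'_c b) = (8.17 − 1.73) × 60/(0.85 × 6 × 10.7) = 7.081 in.
c = a/β₁ = 7.081/0.75 = 9.441 in; ε'_s = 0.003(c − d')/c = 0.0023 ≥ ε_y = 0.0021, so the compression steel yields.
M_n = (A_s − A'_s) f_y (d − a/2) + A'_s f_y (d − d') = 386.4 × (27.9 − 3.5405) + 103.8 × (27.9 − 2.1) = 9412.5 + 2678.0 = 12090.5 kip·in.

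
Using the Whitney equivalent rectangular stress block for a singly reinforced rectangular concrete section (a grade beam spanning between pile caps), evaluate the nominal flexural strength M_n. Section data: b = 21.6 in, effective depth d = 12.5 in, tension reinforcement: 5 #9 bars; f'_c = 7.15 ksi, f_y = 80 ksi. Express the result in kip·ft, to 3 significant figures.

M_n ≈ 366 kip·ft

A_s = 5 × 1 = 5 in².
T = A_s f_y = 5 × 80 = 400 kips.
a = T/(0.85 f'_c b) = 400/(0.85 × 7.15 × 21.6) = 3.047 in.
M_n = T(d − a/2) = 400 × (12.5 − 1.5235) = 4390.6 kip·in = 4390.6/12 = 365.88 kip·ft.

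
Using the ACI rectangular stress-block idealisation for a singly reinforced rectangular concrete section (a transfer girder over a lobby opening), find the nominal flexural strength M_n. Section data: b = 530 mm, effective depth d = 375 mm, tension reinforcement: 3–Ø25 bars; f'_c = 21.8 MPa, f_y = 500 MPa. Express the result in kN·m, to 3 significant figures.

M_n ≈ 249 kN·m

A_s = 3 × 491 = 1473 mm².
T = A_s f_y = 1473 × 500 = 736500 N = 736.5 kN.
From C = T: a = T/(0.85 f'_c b) = 736500/(0.85 × 21.8 × 530) = 74.99 mm.
M_n = T(d − a/2) = 736.5 kN × (375 − 37.495) mm = 248.57 kN·m.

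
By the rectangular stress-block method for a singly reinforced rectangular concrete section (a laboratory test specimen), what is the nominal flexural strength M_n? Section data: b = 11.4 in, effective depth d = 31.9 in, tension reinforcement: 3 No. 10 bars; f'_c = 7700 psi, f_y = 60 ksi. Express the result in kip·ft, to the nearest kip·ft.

A_s = 3 × 1.27 = 3.81 in².
T = A_s f_y = 3.81 × 60 = 228.6 kips.
a = T/(0.85 f'_c b) = 228.6/(0.85 × 7.7 × 11.4) = 3.064 in.
M_n = T(d − a/2) = 228.6 × (31.9 − 1.532) = 6942.1 kip·in = 6942.1/12 = 578.51 kip·ft.

M_n ≈ 579 kip·ft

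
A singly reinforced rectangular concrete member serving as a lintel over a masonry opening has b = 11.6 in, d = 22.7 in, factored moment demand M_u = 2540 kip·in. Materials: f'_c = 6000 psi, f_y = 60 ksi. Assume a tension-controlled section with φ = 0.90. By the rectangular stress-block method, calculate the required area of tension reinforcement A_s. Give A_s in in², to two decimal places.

A_s ≈ 2.18 in²

M_n = M_u/φ = 2540/0.90 = 2822.22 kip·in.
From M_n = 0.85 f'_c a b (d − a/2):
a = d − √(d² − 2M_n/(0.85 f'_c b)) = 22.7 − √(22.7² − 2 × 2822.22/(0.85 × 6 × 11.6)) = 2.209 in.
A_s = 0.85 f'_c a b / f_y = 0.85 × 6 × 2.209 × 11.6 / 60 = 2.178 in².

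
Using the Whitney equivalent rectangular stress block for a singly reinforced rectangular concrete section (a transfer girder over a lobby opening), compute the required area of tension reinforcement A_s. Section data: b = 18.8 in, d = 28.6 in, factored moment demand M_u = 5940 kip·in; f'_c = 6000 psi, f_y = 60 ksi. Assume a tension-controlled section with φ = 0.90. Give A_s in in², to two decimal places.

M_n = M_u/φ = 5940/0.90 = 6600 kip·in.
From M_n = 0.85 f'_c a b (d − a/2):
a = d − √(d² − 2M_n/(0.85 f'_c b)) = 28.6 − √(28.6² − 2 × 6600/(0.85 × 6 × 18.8)) = 2.518 in.
A_s = 0.85 f'_c a b / f_y = 0.85 × 6 × 2.518 × 18.8 / 60 = 4.024 in².

A_s ≈ 4.02 in²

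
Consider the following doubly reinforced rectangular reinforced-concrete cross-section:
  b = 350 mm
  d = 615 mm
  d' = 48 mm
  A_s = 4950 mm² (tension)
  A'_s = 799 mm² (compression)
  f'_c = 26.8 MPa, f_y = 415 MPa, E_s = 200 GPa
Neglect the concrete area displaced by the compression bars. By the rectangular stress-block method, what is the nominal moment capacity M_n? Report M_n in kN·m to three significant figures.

Assume both tension and compression steel yield.
Net tension couple steel: A_s − A'_s = 4151 mm².
a = (A_s − A'_s) f_y / (0.85 f'_c b) = 1722665/(0.85 × 26.8 × 350) = 216.06 mm.
c = a/β₁ = 216.06/0.85 = 254.19 mm; ε'_s = 0.003(c − d')/c = 0.0024 ≥ f_y/E_s = 0.0021, so compression steel does yield.
M_n = (A_s − A'_s) f_y (d − a/2) + A'_s f_y (d − d') = [1722665 × (615 − 108.03) + 331585 × (615 − 48)] × 10⁻⁶ = 873.34 + 188.01 = 1061.35 kN·m.

M_n ≈ 1060 kN·m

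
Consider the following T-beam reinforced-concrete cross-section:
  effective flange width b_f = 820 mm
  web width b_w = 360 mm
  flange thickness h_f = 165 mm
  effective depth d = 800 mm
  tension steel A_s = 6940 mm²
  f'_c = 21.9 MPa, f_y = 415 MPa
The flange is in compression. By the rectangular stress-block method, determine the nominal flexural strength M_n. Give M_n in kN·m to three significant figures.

M_n ≈ 2030 kN·m

Tension: T = A_s f_y = 6940 × 415 = 2880100 N.
Try a within the flange: a = T/(0.85 f'_c b_f) = 2880100/(0.85 × 21.9 × 820) = 188.68 mm.
a = 188.68 > h_f = 165 mm: the block extends into the web. Split into flange-overhang and web parts.
C_f = 0.85 f'_c (b_f − b_w) h_f = 0.85 × 21.9 × (820 − 360) × 165 = 1412879 N.
Remaining web compression depth: a_w = (T − C_f)/(0.85 f'_c b_w) = (2880100 − 1412879)/(0.85 × 21.9 × 360) = 218.94 mm.
M_n = C_f(d − h_f/2) + (T − C_f)(d − a_w/2) = 1412879 × (800 − 82.5) + 1467221 × (800 − 109.47) = 1013.74 + 1013.16 = 2026.90 × 10⁶ N·mm.
M_n = 2026.90 kN·m.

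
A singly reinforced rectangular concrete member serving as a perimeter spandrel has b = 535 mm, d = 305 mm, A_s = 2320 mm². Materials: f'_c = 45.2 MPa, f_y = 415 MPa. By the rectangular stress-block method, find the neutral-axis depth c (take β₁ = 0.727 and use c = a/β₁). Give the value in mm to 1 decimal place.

c ≈ 64.4 mm

T = A_s f_y = 2320 × 415 = 962800 N = 962.8 kN.
Setting C = 0.85 f'_c a b equal to T: a = 962800/(0.85 × 45.2 × 535) = 46.841 mm.
With β₁ = 0.727, c = a/β₁ = 46.841/0.727 = 64.4 mm.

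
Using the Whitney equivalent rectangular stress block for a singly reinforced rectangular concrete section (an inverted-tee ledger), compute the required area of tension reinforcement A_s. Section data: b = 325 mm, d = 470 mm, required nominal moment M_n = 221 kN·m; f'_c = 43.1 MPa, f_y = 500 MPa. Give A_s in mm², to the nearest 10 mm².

With M_n = 0.85 f'_c a b (d − a/2), solve the quadratic for a:
a = d − √(d² − 2M_n/(0.85 f'_c b)) = 470 − √(470² − 2 × 221×10⁶/(0.85 × 43.1 × 325)) = 41.31 mm.
A_s = 0.85 f'_c a b / f_y = 0.85 × 43.1 × 41.31 × 325 / 500 = 983.7 mm².

A_s ≈ 980 mm²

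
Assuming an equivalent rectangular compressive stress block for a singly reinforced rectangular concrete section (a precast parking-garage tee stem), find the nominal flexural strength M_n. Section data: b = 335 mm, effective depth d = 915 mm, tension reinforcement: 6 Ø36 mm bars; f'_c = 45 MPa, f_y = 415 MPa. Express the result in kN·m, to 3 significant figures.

M_n ≈ 2070 kN·m

A_s = 6 × 1018 = 6108 mm².
T = A_s f_y = 6108 × 415 = 2534820 N = 2534.82 kN.
From C = T: a = T/(0.85 f'_c b) = 2534820/(0.85 × 45 × 335) = 197.82 mm.
M_n = T(d − a/2) = 2534.82 kN × (915 − 98.91) mm = 2068.64 kN·m.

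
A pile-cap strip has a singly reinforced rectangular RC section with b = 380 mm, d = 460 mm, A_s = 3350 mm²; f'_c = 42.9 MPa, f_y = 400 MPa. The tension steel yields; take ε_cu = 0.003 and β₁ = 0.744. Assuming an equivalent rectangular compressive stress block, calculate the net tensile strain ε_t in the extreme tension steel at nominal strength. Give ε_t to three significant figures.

ε_t ≈ 0.00762

a = A_s f_y/(0.85 f'_c b) = 96.70 mm.
β₁ = 0.744, so c = a/β₁ = 96.70/0.744 = 129.97 mm.
From the linear strain diagram with ε_cu = 0.003: ε_t = 0.003 (d − c)/c = 0.003 × (460 − 129.97)/129.97 = 0.00762.
Since ε_t ≥ 0.005, the section is tension-controlled.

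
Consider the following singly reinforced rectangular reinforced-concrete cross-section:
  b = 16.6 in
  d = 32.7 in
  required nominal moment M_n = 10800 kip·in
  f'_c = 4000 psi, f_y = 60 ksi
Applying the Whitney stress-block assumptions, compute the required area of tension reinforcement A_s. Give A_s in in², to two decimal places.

A_s ≈ 6.11 in²

From M_n = 0.85 f'_c a b (d − a/2):
a = d − √(d² − 2M_n/(0.85 f'_c b)) = 32.7 − √(32.7² − 2 × 10800/(0.85 × 4 × 16.6)) = 6.497 in.
A_s = 0.85 f'_c a b / f_y = 0.85 × 4 × 6.497 × 16.6 / 60 = 6.112 in².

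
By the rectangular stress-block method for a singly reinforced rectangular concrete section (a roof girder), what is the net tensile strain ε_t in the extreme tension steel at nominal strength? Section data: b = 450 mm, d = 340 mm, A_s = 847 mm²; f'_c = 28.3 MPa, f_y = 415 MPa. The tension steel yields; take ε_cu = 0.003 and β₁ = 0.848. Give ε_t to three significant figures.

a = A_s f_y/(0.85 f'_c b) = 32.47 mm.
β₁ = 0.848, so c = a/β₁ = 32.47/0.848 = 38.29 mm.
From the linear strain diagram with ε_cu = 0.003: ε_t = 0.003 (d − c)/c = 0.003 × (340 − 38.29)/38.29 = 0.0236.
Since ε_t ≥ 0.005, the section is tension-controlled.

ε_t ≈ 0.0236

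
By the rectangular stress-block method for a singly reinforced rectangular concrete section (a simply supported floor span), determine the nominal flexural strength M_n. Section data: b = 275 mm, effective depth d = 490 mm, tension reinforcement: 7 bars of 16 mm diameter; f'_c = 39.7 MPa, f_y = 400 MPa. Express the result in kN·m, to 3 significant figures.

A_s = 7 × 201 = 1407 mm².
T = A_s f_y = 1407 × 400 = 562800 N = 562.8 kN.
From C = T: a = T/(0.85 f'_c b) = 562800/(0.85 × 39.7 × 275) = 60.65 mm.
M_n = T(d − a/2) = 562.8 kN × (490 − 30.325) mm = 258.71 kN·m.

M_n ≈ 259 kN·m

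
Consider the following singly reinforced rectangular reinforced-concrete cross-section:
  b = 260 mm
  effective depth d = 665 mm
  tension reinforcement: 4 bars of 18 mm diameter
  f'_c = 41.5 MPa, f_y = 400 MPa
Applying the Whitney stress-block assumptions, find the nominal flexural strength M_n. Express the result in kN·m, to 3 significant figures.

A_s = 4 × 254 = 1016 mm².
T = A_s f_y = 1016 × 400 = 406400 N = 406.4 kN.
From C = T: a = T/(0.85 f'_c b) = 406400/(0.85 × 41.5 × 260) = 44.31 mm.
M_n = T(d − a/2) = 406.4 kN × (665 − 22.155) mm = 261.25 kN·m.

M_n ≈ 261 kN·m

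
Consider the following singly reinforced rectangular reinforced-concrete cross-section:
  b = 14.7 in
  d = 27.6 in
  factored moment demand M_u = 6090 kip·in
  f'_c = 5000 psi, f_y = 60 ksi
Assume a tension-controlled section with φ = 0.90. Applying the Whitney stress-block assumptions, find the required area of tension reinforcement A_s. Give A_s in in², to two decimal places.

M_n = M_u/φ = 6090/0.90 = 6766.67 kip·in.
From M_n = 0.85 f'_c a b (d − a/2):
a = d − √(d² − 2M_n/(0.85 f'_c b)) = 27.6 − √(27.6² − 2 × 6766.67/(0.85 × 5 × 14.7)) = 4.252 in.
A_s = 0.85 f'_c a b / f_y = 0.85 × 5 × 4.252 × 14.7 / 60 = 4.427 in².

A_s ≈ 4.43 in²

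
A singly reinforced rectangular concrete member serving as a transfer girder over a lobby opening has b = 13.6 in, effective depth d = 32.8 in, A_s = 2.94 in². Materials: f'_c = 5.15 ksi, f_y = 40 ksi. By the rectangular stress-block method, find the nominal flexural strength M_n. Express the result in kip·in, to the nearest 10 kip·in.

M_n ≈ 3740 kip·in

T = A_s f_y = 2.94 × 40 = 117.6 kips.
a = T/(0.85 f'_c b) = 117.6/(0.85 × 5.15 × 13.6) = 1.975 in.
M_n = T(d − a/2) = 117.6 × (32.8 − 0.9875) = 3741.2 kip·in.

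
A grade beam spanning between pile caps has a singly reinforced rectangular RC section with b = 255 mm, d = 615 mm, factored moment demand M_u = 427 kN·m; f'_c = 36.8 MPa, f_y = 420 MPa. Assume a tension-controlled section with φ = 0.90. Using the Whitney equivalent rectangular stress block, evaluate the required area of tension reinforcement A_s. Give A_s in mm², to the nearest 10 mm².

A_s ≈ 2010 mm²

M_n = M_u/φ = 427/0.90 = 474.444 kN·m.
With M_n = 0.85 f'_c a b (d − a/2), solve the quadratic for a:
a = d − √(d² − 2M_n/(0.85 f'_c b)) = 615 − √(615² − 2 × 474.444×10⁶/(0.85 × 36.8 × 255)) = 105.82 mm.
A_s = 0.85 f'_c a b / f_y = 0.85 × 36.8 × 105.82 × 255 / 420 = 2009.7 mm².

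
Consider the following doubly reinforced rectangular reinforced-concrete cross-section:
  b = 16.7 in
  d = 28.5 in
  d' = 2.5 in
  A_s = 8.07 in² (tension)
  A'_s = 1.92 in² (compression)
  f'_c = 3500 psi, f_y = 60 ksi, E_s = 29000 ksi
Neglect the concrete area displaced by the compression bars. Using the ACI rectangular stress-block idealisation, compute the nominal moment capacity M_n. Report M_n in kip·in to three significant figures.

Assume both steels yield.
a = (A_s − A'_s) f_y/(0.85 f'_c b) = (8.07 − 1.92) × 60/(0.85 × 3.5 × 16.7) = 7.427 in.
c = a/β₁ = 7.427/0.85 = 8.738 in; ε'_s = 0.003(c − d')/c = 0.0021 ≥ ε_y = 0.0021, so the compression steel yields.
M_n = (A_s − A'_s) f_y (d − a/2) + A'_s f_y (d − d') = 369 × (28.5 − 3.7135) + 115.2 × (28.5 − 2.5) = 9146.2 + 2995.2 = 12141.4 kip·in.

M_n ≈ 12100 kip·in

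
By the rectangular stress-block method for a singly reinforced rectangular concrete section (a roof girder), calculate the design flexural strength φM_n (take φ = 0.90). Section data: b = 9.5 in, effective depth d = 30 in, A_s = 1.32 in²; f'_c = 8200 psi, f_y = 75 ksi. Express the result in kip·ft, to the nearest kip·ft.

T = A_s f_y = 1.32 × 75 = 99 kips.
a = T/(0.85 f'_c b) = 99/(0.85 × 8.2 × 9.5) = 1.495 in.
M_n = T(d − a/2) = 99 × (30 − 0.7475) = 2896.0 kip·in = 2896.0/12 = 241.33 kip·ft.
φM_n = 0.90 × 241.33 = 217.20 kip·ft.

φM_n ≈ 217 kip·ft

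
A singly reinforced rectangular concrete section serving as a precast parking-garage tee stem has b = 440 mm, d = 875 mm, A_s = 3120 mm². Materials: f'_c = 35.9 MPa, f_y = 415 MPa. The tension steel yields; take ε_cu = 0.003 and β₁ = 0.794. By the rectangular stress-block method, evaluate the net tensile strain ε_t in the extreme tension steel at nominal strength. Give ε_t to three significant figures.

ε_t ≈ 0.0186

a = A_s f_y/(0.85 f'_c b) = 96.44 mm.
β₁ = 0.794, so c = a/β₁ = 96.44/0.794 = 121.46 mm.
From the linear strain diagram with ε_cu = 0.003: ε_t = 0.003 (d − c)/c = 0.003 × (875 − 121.46)/121.46 = 0.0186.
Since ε_t ≥ 0.005, the section is tension-controlled.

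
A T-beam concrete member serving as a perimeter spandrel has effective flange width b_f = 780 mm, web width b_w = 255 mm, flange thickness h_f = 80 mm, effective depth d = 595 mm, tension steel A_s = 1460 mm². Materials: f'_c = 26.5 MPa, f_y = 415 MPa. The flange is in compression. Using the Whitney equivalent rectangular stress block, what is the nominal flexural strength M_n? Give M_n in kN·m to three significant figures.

M_n ≈ 350 kN·m

Tension: T = A_s f_y = 1460 × 415 = 605900 N.
Try a within the flange: a = T/(0.85 f'_c b_f) = 605900/(0.85 × 26.5 × 780) = 34.49 mm.
Since a = 34.49 ≤ h_f = 80 mm, the stress block lies entirely in the flange; analyse as a rectangular beam of width b_f.
M_n = T(d − a/2) = 605900 × (595 − 17.245) = 350.06 × 10⁶ N·mm.
M_n = 350.06 kN·m.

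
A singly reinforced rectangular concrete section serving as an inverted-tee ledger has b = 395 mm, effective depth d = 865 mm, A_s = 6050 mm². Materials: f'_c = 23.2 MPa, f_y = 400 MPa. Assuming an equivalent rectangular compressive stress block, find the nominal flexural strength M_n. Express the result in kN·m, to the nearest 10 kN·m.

M_n ≈ 1720 kN·m

T = A_s f_y = 6050 × 400 = 2420000 N = 2420 kN.
From C = T: a = T/(0.85 f'_c b) = 2420000/(0.85 × 23.2 × 395) = 310.68 mm.
M_n = T(d − a/2) = 2420 kN × (865 − 155.34) mm = 1717.38 kN·m.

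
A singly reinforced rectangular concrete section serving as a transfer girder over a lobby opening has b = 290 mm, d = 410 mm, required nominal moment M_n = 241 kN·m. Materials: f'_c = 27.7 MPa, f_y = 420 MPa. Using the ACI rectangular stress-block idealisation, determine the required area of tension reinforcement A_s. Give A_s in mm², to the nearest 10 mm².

With M_n = 0.85 f'_c a b (d − a/2), solve the quadratic for a:
a = d − √(d² − 2M_n/(0.85 f'_c b)) = 410 − √(410² − 2 × 241×10⁶/(0.85 × 27.7 × 290)) = 97.74 mm.
A_s = 0.85 f'_c a b / f_y = 0.85 × 27.7 × 97.74 × 290 / 420 = 1589.0 mm².

A_s ≈ 1590 mm²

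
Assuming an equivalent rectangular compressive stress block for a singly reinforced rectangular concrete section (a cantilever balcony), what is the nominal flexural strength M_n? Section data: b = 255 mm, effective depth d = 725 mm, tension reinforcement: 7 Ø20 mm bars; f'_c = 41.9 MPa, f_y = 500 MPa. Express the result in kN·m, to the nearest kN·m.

M_n ≈ 730 kN·m

A_s = 7 × 314 = 2198 mm².
T = A_s f_y = 2198 × 500 = 1099000 N = 1099 kN.
From C = T: a = T/(0.85 f'_c b) = 1099000/(0.85 × 41.9 × 255) = 121.01 mm.
M_n = T(d − a/2) = 1099 kN × (725 − 60.505) mm = 730.28 kN·m.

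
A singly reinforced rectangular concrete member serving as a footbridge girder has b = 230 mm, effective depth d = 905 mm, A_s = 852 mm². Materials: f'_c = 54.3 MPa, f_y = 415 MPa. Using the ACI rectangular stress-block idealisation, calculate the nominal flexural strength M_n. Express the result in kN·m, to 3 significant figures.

M_n ≈ 314 kN·m

T = A_s f_y = 852 × 415 = 353580 N = 353.58 kN.
From C = T: a = T/(0.85 f'_c b) = 353580/(0.85 × 54.3 × 230) = 33.31 mm.
M_n = T(d − a/2) = 353.58 kN × (905 − 16.655) mm = 314.10 kN·m.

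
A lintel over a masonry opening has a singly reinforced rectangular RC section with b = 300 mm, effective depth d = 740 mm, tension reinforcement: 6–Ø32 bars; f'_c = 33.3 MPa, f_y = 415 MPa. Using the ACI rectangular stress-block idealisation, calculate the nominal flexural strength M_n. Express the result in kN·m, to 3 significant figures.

M_n ≈ 1250 kN·m

A_s = 6 × 804 = 4824 mm².
T = A_s f_y = 4824 × 415 = 2001960 N = 2001.96 kN.
From C = T: a = T/(0.85 f'_c b) = 2001960/(0.85 × 33.3 × 300) = 235.76 mm.
M_n = T(d − a/2) = 2001.96 kN × (740 − 117.88) mm = 1245.46 kN·m.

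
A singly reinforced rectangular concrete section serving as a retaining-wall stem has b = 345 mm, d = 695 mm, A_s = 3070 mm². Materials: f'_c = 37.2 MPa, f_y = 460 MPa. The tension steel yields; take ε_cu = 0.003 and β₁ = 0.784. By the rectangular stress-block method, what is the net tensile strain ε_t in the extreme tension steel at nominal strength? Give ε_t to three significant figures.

a = A_s f_y/(0.85 f'_c b) = 129.45 mm.
β₁ = 0.784, so c = a/β₁ = 129.45/0.784 = 165.11 mm.
From the linear strain diagram with ε_cu = 0.003: ε_t = 0.003 (d − c)/c = 0.003 × (695 − 165.11)/165.11 = 0.00963.
Since ε_t ≥ 0.005, the section is tension-controlled.

ε_t ≈ 0.00963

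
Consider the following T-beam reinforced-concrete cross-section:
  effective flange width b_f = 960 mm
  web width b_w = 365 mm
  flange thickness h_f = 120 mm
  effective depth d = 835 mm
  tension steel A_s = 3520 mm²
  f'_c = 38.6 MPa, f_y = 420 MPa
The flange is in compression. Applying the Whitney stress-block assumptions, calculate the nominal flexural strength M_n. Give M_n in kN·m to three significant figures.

Tension: T = A_s f_y = 3520 × 420 = 1478400 N.
Try a within the flange: a = T/(0.85 f'_c b_f) = 1478400/(0.85 × 38.6 × 960) = 46.94 mm.
Since a = 46.94 ≤ h_f = 120 mm, the stress block lies entirely in the flange; analyse as a rectangular beam of width b_f.
M_n = T(d − a/2) = 1478400 × (835 − 23.47) = 1199.77 × 10⁶ N·mm.
M_n = 1199.77 kN·m.

M_n ≈ 1200 kN·m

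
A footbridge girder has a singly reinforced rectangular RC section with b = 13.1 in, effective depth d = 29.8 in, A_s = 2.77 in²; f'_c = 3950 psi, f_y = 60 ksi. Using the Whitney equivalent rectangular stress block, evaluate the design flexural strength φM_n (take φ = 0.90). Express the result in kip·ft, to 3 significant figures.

T = A_s f_y = 2.77 × 60 = 166.2 kips.
a = T/(0.85 f'_c b) = 166.2/(0.85 × 3.95 × 13.1) = 3.779 in.
M_n = T(d − a/2) = 166.2 × (29.8 − 1.8895) = 4638.7 kip·in = 4638.7/12 = 386.56 kip·ft.
φM_n = 0.90 × 386.56 = 347.90 kip·ft.

φM_n ≈ 348 kip·ft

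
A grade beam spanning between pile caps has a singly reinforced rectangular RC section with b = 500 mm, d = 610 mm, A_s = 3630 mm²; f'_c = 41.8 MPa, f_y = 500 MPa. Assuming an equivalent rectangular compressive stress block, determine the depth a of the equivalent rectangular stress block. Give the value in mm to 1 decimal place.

T = A_s f_y = 3630 × 500 = 1815000 N = 1815 kN.
Setting C = 0.85 f'_c a b equal to T: a = 1815000/(0.85 × 41.8 × 500) = 102.2 mm.

a ≈ 102.2 mm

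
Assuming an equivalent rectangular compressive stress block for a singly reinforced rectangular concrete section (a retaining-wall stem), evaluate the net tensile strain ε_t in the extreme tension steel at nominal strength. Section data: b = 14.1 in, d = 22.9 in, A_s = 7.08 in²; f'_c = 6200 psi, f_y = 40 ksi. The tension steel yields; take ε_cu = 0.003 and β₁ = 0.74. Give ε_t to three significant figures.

a = A_s f_y/(0.85 f'_c b) = 3.811 in.
β₁ = 0.74, so c = a/β₁ = 3.811/0.74 = 5.150 in.
From the linear strain diagram with ε_cu = 0.003: ε_t = 0.003 (d − c)/c = 0.003 × (22.9 − 5.150)/5.150 = 0.0103.
Since ε_t ≥ 0.005, the section is tension-controlled.

ε_t ≈ 0.0103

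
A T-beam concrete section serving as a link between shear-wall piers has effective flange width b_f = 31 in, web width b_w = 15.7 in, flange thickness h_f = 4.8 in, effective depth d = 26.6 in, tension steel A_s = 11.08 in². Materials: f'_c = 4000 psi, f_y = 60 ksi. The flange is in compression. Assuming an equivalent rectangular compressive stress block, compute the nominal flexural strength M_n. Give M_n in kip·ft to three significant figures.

Tension: T = A_s f_y = 11.08 × 60 = 664.8 kips.
Try a within the flange: a = T/(0.85 f'_c b_f) = 664.8/(0.85 × 4 × 31) = 6.307 in.
a = 6.307 > h_f = 4.8 in: the block extends into the web. Split into flange-overhang and web parts.
C_f = 0.85 f'_c (b_f − b_w) h_f = 0.85 × 4 × (31 − 15.7) × 4.8 = 249.7 kips.
Remaining web compression depth: a_w = (T − C_f)/(0.85 f'_c b_w) = (664.8 − 249.7)/(0.85 × 4 × 15.7) = 7.776 in.
M_n = C_f(d − h_f/2) + (T − C_f)(d − a_w/2) = 249.7 × (26.6 − 2.4) + 415.1 × (26.6 − 3.888) = 6042.7 + 9427.8 = 15470.5 kip·in.
M_n = 15470.5/12 = 1289.21 kip·ft.

M_n ≈ 1290 kip·ft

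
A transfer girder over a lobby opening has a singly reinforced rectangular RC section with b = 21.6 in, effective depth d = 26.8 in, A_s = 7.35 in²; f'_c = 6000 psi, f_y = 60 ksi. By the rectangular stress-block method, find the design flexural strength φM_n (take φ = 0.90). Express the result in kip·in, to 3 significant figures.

T = A_s f_y = 7.35 × 60 = 441 kips.
a = T/(0.85 f'_c b) = 441/(0.85 × 6 × 21.6) = 4.003 in.
M_n = T(d − a/2) = 441 × (26.8 − 2.0015) = 10936.1 kip·in.
φM_n = 0.90 × 10936.1 = 9842.5 kip·in.

φM_n ≈ 9840 kip·in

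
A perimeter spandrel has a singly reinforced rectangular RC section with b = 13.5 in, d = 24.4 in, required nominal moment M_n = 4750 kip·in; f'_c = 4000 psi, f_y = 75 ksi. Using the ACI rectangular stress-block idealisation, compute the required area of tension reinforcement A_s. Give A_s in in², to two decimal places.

A_s ≈ 2.87 in²

From M_n = 0.85 f'_c a b (d − a/2):
a = d − √(d² − 2M_n/(0.85 f'_c b)) = 24.4 − √(24.4² − 2 × 4750/(0.85 × 4 × 13.5)) = 4.692 in.
A_s = 0.85 f'_c a b / f_y = 0.85 × 4 × 4.692 × 13.5 / 75 = 2.872 in².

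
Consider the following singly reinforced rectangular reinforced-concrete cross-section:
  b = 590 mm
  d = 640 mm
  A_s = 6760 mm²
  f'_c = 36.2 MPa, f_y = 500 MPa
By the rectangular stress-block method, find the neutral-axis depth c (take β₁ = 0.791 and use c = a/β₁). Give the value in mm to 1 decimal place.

c ≈ 235.4 mm

T = A_s f_y = 6760 × 500 = 3380000 N = 3380 kN.
Setting C = 0.85 f'_c a b equal to T: a = 3380000/(0.85 × 36.2 × 590) = 186.182 mm.
With β₁ = 0.791, c = a/β₁ = 186.182/0.791 = 235.4 mm.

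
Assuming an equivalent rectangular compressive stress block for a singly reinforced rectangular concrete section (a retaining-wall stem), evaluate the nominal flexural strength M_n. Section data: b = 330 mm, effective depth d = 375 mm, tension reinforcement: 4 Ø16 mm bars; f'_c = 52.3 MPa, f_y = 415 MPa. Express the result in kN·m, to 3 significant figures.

M_n ≈ 121 kN·m

A_s = 4 × 201 = 804 mm².
T = A_s f_y = 804 × 415 = 333660 N = 333.66 kN.
From C = T: a = T/(0.85 f'_c b) = 333660/(0.85 × 52.3 × 330) = 22.74 mm.
M_n = T(d − a/2) = 333.66 kN × (375 − 11.37) mm = 121.33 kN·m.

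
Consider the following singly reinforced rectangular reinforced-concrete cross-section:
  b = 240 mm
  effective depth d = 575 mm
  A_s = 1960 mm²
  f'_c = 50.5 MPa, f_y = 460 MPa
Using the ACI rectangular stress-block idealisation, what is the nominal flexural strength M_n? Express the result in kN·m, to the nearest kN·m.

T = A_s f_y = 1960 × 460 = 901600 N = 901.6 kN.
From C = T: a = T/(0.85 f'_c b) = 901600/(0.85 × 50.5 × 240) = 87.52 mm.
M_n = T(d − a/2) = 901.6 kN × (575 − 43.76) mm = 478.97 kN·m.

M_n ≈ 479 kN·m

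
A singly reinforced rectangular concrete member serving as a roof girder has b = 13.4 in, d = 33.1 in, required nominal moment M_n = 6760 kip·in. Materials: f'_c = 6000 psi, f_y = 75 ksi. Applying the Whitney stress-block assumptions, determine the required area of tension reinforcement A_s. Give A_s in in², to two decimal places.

A_s ≈ 2.86 in²

From M_n = 0.85 f'_c a b (d − a/2):
a = d − √(d² − 2M_n/(0.85 f'_c b)) = 33.1 − √(33.1² − 2 × 6760/(0.85 × 6 × 13.4)) = 3.137 in.
A_s = 0.85 f'_c a b / f_y = 0.85 × 6 × 3.137 × 13.4 / 75 = 2.858 in².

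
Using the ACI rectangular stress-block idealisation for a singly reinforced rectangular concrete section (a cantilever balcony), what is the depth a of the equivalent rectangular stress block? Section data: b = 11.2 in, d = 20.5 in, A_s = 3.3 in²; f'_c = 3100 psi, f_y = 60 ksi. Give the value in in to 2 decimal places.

a ≈ 6.71 in

T = A_s f_y = 3.3 × 60 = 198 kips.
a = T/(0.85 f'_c b) = 198/(0.85 × 3.1 × 11.2) = 6.71 in.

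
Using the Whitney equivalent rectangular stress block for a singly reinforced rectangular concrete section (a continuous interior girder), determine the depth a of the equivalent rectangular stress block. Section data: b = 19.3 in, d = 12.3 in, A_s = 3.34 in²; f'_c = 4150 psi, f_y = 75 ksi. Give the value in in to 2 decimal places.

T = A_s f_y = 3.34 × 75 = 250.5 kips.
a = T/(0.85 f'_c b) = 250.5/(0.85 × 4.15 × 19.3) = 3.68 in.

a ≈ 3.68 in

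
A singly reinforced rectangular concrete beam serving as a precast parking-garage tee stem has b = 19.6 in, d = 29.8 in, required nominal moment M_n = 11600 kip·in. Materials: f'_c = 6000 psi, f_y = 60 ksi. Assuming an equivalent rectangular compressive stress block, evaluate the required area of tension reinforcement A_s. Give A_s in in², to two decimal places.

A_s ≈ 6.98 in²

From M_n = 0.85 f'_c a b (d − a/2):
a = d − √(d² − 2M_n/(0.85 f'_c b)) = 29.8 − √(29.8² − 2 × 11600/(0.85 × 6 × 19.6)) = 4.189 in.
A_s = 0.85 f'_c a b / f_y = 0.85 × 6 × 4.189 × 19.6 / 60 = 6.979 in².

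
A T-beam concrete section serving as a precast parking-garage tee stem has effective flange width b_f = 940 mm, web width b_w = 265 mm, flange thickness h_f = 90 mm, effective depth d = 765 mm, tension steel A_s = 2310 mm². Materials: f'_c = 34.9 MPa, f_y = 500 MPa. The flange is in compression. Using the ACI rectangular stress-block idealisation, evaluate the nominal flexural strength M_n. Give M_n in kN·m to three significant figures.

Tension: T = A_s f_y = 2310 × 500 = 1155000 N.
Try a within the flange: a = T/(0.85 f'_c b_f) = 1155000/(0.85 × 34.9 × 940) = 41.42 mm.
Since a = 41.42 ≤ h_f = 90 mm, the stress block lies entirely in the flange; analyse as a rectangular beam of width b_f.
M_n = T(d − a/2) = 1155000 × (765 − 20.71) = 859.65 × 10⁶ N·mm.
M_n = 859.65 kN·m.

M_n ≈ 860 kN·m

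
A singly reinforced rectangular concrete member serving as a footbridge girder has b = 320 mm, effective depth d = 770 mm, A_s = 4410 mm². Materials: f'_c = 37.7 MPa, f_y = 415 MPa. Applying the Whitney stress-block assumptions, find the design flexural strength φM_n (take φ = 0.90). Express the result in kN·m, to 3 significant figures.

T = A_s f_y = 4410 × 415 = 1830150 N = 1830.15 kN.
From C = T: a = T/(0.85 f'_c b) = 1830150/(0.85 × 37.7 × 320) = 178.47 mm.
M_n = T(d − a/2) = 1830.15 kN × (770 − 89.235) mm = 1245.90 kN·m.
φM_n = 0.90 × 1245.90 = 1121.31 kN·m.

φM_n ≈ 1120 kN·m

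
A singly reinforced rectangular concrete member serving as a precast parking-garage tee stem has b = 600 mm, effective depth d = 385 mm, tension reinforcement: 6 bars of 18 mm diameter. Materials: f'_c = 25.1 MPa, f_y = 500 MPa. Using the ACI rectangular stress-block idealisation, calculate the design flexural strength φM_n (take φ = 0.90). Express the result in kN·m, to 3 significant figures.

A_s = 6 × 254 = 1524 mm².
T = A_s f_y = 1524 × 500 = 762000 N = 762 kN.
From C = T: a = T/(0.85 f'_c b) = 762000/(0.85 × 25.1 × 600) = 59.53 mm.
M_n = T(d − a/2) = 762 kN × (385 − 29.765) mm = 270.69 kN·m.
φM_n = 0.90 × 270.69 = 243.62 kN·m.

φM_n ≈ 244 kN·m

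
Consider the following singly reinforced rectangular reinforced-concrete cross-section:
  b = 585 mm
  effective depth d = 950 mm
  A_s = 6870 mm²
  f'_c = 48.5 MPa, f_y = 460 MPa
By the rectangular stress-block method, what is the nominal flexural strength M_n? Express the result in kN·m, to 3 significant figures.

M_n ≈ 2800 kN·m

T = A_s f_y = 6870 × 460 = 3160200 N = 3160.2 kN.
From C = T: a = T/(0.85 f'_c b) = 3160200/(0.85 × 48.5 × 585) = 131.04 mm.
M_n = T(d − a/2) = 3160.2 kN × (950 − 65.52) mm = 2795.13 kN·m.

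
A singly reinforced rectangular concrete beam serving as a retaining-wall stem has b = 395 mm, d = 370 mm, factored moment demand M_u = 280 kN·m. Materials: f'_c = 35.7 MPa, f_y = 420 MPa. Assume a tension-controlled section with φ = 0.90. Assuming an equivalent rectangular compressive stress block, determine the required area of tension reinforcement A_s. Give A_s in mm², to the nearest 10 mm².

A_s ≈ 2240 mm²

M_n = M_u/φ = 280/0.90 = 311.111 kN·m.
With M_n = 0.85 f'_c a b (d − a/2), solve the quadratic for a:
a = d − √(d² − 2M_n/(0.85 f'_c b)) = 370 − √(370² − 2 × 311.111×10⁶/(0.85 × 35.7 × 395)) = 78.47 mm.
A_s = 0.85 f'_c a b / f_y = 0.85 × 35.7 × 78.47 × 395 / 420 = 2239.4 mm².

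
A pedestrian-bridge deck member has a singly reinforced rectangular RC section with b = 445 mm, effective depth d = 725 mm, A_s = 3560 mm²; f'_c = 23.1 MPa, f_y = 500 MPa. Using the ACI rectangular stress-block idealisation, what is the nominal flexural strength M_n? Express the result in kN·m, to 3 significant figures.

T = A_s f_y = 3560 × 500 = 1780000 N = 1780 kN.
From C = T: a = T/(0.85 f'_c b) = 1780000/(0.85 × 23.1 × 445) = 203.72 mm.
M_n = T(d − a/2) = 1780 kN × (725 − 101.86) mm = 1109.19 kN·m.

M_n ≈ 1110 kN·m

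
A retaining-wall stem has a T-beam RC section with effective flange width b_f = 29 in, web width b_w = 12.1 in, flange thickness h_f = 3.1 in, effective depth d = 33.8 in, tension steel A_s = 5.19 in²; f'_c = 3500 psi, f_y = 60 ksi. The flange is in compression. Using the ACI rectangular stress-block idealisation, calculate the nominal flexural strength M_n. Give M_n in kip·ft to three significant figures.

M_n ≈ 829 kip·ft

Tension: T = A_s f_y = 5.19 × 60 = 311.4 kips.
Try a within the flange: a = T/(0.85 f'_c b_f) = 311.4/(0.85 × 3.5 × 29) = 3.609 in.
a = 3.609 > h_f = 3.1 in: the block extends into the web. Split into flange-overhang and web parts.
C_f = 0.85 f'_c (b_f − b_w) h_f = 0.85 × 3.5 × (29 − 12.1) × 3.1 = 155.9 kips.
Remaining web compression depth: a_w = (T − C_f)/(0.85 f'_c b_w) = (311.4 − 155.9)/(0.85 × 3.5 × 12.1) = 4.320 in.
M_n = C_f(d − h_f/2) + (T − C_f)(d − a_w/2) = 155.9 × (33.8 − 1.55) + 155.5 × (33.8 − 2.16) = 5027.8 + 4920.0 = 9947.8 kip·in.
M_n = 9947.8/12 = 828.98 kip·ft.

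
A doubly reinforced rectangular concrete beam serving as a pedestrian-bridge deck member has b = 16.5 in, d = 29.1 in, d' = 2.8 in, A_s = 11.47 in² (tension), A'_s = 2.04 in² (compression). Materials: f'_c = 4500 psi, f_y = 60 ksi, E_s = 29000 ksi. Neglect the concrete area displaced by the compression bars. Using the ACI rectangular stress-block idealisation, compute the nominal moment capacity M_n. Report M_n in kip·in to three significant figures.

Assume both steels yield.
a = (A_s − A'_s) f_y/(0.85 f'_c b) = (11.47 − 2.04) × 60/(0.85 × 4.5 × 16.5) = 8.965 in.
c = a/β₁ = 8.965/0.825 = 10.867 in; ε'_s = 0.003(c − d')/c = 0.0022 ≥ ε_y = 0.0021, so the compression steel yields.
M_n = (A_s − A'_s) f_y (d − a/2) + A'_s f_y (d − d') = 565.8 × (29.1 − 4.4825) + 122.4 × (29.1 − 2.8) = 13928.6 + 3219.1 = 17147.7 kip·in.

M_n ≈ 17100 kip·in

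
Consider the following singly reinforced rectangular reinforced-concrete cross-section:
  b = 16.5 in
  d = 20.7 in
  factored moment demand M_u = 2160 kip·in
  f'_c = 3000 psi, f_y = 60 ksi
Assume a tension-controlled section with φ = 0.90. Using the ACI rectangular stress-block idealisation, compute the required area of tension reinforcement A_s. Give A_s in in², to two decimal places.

A_s ≈ 2.08 in²

M_n = M_u/φ = 2160/0.90 = 2400 kip·in.
From M_n = 0.85 f'_c a b (d − a/2):
a = d − √(d² − 2M_n/(0.85 f'_c b)) = 20.7 − √(20.7² − 2 × 2400/(0.85 × 3 × 16.5)) = 2.968 in.
A_s = 0.85 f'_c a b / f_y = 0.85 × 3 × 2.968 × 16.5 / 60 = 2.081 in².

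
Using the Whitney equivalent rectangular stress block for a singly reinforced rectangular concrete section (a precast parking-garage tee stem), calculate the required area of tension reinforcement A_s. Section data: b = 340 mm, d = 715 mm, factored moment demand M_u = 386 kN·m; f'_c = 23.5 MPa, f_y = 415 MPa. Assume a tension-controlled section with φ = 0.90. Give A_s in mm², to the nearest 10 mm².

M_n = M_u/φ = 386/0.90 = 428.889 kN·m.
With M_n = 0.85 f'_c a b (d − a/2), solve the quadratic for a:
a = d − √(d² − 2M_n/(0.85 f'_c b)) = 715 − √(715² − 2 × 428.889×10⁶/(0.85 × 23.5 × 340)) = 94.58 mm.
A_s = 0.85 f'_c a b / f_y = 0.85 × 23.5 × 94.58 × 340 / 415 = 1547.8 mm².

A_s ≈ 1550 mm²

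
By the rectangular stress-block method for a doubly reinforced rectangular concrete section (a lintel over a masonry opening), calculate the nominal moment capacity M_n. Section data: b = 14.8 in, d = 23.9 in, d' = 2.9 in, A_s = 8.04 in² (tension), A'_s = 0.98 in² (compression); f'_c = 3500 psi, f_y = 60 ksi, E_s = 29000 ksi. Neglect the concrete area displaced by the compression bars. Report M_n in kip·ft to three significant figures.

Assume both steels yield.
a = (A_s − A'_s) f_y/(0.85 f'_c b) = (8.04 − 0.98) × 60/(0.85 × 3.5 × 14.8) = 9.621 in.
c = a/β₁ = 9.621/0.85 = 11.319 in; ε'_s = 0.003(c − d')/c = 0.0022 ≥ ε_y = 0.0021, so the compression steel yields.
M_n = (A_s − A'_s) f_y (d − a/2) + A'_s f_y (d − d') = 423.6 × (23.9 − 4.8105) + 58.8 × (23.9 − 2.9) = 8086.3 + 1234.8 = 9321.1 kip·in = 9321.1/12 = 776.76 kip·ft.

M_n ≈ 777 kip·ft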